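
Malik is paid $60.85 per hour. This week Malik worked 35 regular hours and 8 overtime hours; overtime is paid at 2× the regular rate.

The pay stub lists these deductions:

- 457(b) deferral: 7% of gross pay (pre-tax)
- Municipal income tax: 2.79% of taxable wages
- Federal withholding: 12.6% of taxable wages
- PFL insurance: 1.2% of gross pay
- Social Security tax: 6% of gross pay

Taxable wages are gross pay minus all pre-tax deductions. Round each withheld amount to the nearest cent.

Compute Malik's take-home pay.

Regular pay: 35 × $60.85 = $2,129.75
Overtime pay: 8 × $60.85 × 2 = $973.60
Gross pay = $2,129.75 + $973.60 = $3,103.35
457(b) deferral: $3,103.35 × 0.07 = $217.23
Taxable wages = $3,103.35 − $217.23 = $2,886.12
Municipal income tax: $2,886.12 × 0.0279 = $80.52
Federal withholding: $2,886.12 × 0.126 = $363.65
PFL insurance: $3,103.35 × 0.012 = $37.24
Social Security tax: $3,103.35 × 0.06 = $186.20
Total deductions = $217.23 + $80.52 + $363.65 + $37.24 + $186.20 = $884.84
Net pay = $3,103.35 − $884.84 = $2,218.51

$2,218.51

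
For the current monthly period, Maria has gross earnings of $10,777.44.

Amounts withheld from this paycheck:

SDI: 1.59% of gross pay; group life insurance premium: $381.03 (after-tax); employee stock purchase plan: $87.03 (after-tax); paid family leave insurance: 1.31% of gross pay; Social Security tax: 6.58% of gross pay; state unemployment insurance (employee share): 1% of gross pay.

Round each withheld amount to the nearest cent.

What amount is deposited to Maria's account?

$9,179.91

Paid family leave insurance: $10,777.44 × 0.0131 = $141.18
Social Security tax: $10,777.44 × 0.0658 = $709.16
State unemployment insurance (employee share): $10,777.44 × 0.01 = $107.77
SDI: $10,777.44 × 0.0159 = $171.36
Employee stock purchase plan: $87.03
Group life insurance premium: $381.03
Total deductions = $141.18 + $709.16 + $107.77 + $171.36 + $87.03 + $381.03 = $1,597.53
Net pay = $10,777.44 − $1,597.53 = $9,179.91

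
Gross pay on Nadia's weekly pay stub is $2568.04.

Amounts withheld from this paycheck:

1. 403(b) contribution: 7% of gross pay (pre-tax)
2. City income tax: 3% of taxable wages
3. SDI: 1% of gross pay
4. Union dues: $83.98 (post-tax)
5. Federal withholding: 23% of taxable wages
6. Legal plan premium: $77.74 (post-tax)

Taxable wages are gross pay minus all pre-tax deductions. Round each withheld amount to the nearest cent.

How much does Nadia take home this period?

$1579.93

403(b) contribution: $2568.04 × 0.07 = $179.76
Taxable wages = $2568.04 − $179.76 = $2388.28
Federal withholding: $2388.28 × 0.23 = $549.30
City income tax: $2388.28 × 0.03 = $71.65
SDI: $2568.04 × 0.01 = $25.68
Union dues: $83.98
Legal plan premium: $77.74
Total deductions = $179.76 + $549.30 + $71.65 + $25.68 + $83.98 + $77.74 = $988.11
Net pay = $2568.04 − $988.11 = $1579.93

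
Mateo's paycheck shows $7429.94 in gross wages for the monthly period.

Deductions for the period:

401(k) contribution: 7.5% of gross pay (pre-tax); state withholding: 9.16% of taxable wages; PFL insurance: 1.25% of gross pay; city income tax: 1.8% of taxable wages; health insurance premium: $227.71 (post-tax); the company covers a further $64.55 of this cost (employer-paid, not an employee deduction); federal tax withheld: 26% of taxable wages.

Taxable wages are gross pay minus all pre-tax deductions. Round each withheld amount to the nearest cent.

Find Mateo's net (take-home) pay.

$4011.96

401(k) contribution: $7429.94 × 0.075 = $557.25
Taxable wages = $7429.94 − $557.25 = $6872.69
Federal tax withheld: $6872.69 × 0.26 = $1786.90
State withholding: $6872.69 × 0.0916 = $629.54
City income tax: $6872.69 × 0.018 = $123.71
PFL insurance: $7429.94 × 0.0125 = $92.87
Health insurance premium: $227.71
(Employer's $64.55 toward health insurance premium is not withheld from the employee.)
Total deductions = $557.25 + $1786.90 + $629.54 + $123.71 + $92.87 + $227.71 = $3417.98
Net pay = $7429.94 − $3417.98 = $4011.96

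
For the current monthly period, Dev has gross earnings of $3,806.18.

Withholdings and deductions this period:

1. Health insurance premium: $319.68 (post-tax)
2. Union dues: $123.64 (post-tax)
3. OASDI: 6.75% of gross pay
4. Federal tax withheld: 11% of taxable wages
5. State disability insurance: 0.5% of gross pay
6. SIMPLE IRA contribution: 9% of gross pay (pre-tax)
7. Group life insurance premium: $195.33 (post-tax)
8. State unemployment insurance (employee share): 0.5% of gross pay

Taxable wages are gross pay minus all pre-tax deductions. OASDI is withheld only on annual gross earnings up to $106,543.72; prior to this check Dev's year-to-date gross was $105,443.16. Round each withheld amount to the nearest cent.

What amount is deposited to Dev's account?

$2,331.62

SIMPLE IRA contribution: $3,806.18 × 0.09 = $342.56
Taxable wages = $3,806.18 − $342.56 = $3,463.62
Federal tax withheld: $3,463.62 × 0.11 = $381.00
OASDI: only $106,543.72 − $105,443.16 = $1,100.56 of this check is subject → $1,100.56 × 0.0675 = $74.29
State unemployment insurance (employee share): $3,806.18 × 0.005 = $19.03
State disability insurance: $3,806.18 × 0.005 = $19.03
Health insurance premium: $319.68
Group life insurance premium: $195.33
Union dues: $123.64
Total deductions = $342.56 + $381.00 + $74.29 + $19.03 + $19.03 + $319.68 + $195.33 + $123.64 = $1,474.56
Net pay = $3,806.18 − $1,474.56 = $2,331.62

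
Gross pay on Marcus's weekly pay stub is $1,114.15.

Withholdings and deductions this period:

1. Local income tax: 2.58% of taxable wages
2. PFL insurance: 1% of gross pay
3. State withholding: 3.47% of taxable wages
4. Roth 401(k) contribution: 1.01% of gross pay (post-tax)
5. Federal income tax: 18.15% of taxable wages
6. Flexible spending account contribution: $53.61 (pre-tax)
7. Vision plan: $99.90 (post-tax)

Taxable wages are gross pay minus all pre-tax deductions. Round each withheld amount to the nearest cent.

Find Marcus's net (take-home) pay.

$681.60

Flexible spending account contribution: $53.61
Taxable wages = $1,114.15 − $53.61 = $1,060.54
Local income tax: $1,060.54 × 0.0258 = $27.36
Federal income tax: $1,060.54 × 0.1815 = $192.49
State withholding: $1,060.54 × 0.0347 = $36.80
PFL insurance: $1,114.15 × 0.01 = $11.14
Vision plan: $99.90
Roth 401(k) contribution: $1,114.15 × 0.0101 = $11.25
Total deductions = $53.61 + $27.36 + $192.49 + $36.80 + $11.14 + $99.90 + $11.25 = $432.55
Net pay = $1,114.15 − $432.55 = $681.60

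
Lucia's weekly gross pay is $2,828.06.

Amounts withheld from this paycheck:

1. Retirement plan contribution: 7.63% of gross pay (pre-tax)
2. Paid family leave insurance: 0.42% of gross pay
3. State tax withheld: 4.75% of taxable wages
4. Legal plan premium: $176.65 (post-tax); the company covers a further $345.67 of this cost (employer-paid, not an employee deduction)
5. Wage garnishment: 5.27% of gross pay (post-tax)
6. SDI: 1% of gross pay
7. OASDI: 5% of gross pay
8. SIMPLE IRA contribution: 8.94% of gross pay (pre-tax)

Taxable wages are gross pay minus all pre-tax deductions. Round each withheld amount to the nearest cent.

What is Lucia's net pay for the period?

$1,740.13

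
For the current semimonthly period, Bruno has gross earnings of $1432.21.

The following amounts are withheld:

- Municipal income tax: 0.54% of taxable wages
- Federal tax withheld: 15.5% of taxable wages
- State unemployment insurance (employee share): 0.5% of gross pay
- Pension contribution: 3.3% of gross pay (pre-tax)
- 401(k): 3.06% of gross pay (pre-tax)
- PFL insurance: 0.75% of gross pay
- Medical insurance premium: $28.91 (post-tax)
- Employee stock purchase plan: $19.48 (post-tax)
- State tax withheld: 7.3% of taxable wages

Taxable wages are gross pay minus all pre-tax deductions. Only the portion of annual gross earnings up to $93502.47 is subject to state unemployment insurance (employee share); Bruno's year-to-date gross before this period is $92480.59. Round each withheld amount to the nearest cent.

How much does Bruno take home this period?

Pension contribution: $1432.21 × 0.033 = $47.26
401(k): $1432.21 × 0.0306 = $43.83
Pre-tax total = $47.26 + $43.83 = $91.09
Taxable wages = $1432.21 − $91.09 = $1341.12
Municipal income tax: $1341.12 × 0.0054 = $7.24
Federal tax withheld: $1341.12 × 0.155 = $207.87
State tax withheld: $1341.12 × 0.073 = $97.90
State unemployment insurance (employee share): only $93502.47 − $92480.59 = $1021.88 of this check is subject → $1021.88 × 0.005 = $5.11
PFL insurance: $1432.21 × 0.0075 = $10.74
Employee stock purchase plan: $19.48
Medical insurance premium: $28.91
Total deductions = $47.26 + $43.83 + $7.24 + $207.87 + $97.90 + $5.11 + $10.74 + $19.48 + $28.91 = $468.34
Net pay = $1432.21 − $468.34 = $963.87

$963.87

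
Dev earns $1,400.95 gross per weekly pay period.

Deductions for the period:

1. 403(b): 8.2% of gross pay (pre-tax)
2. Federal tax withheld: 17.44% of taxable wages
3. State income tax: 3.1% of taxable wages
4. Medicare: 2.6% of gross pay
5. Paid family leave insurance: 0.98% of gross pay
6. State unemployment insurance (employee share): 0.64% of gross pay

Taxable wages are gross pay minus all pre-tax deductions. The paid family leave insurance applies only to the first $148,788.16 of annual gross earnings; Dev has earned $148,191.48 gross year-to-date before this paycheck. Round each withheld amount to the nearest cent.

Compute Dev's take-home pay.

$970.67

403(b): $1,400.95 × 0.082 = $114.88
Taxable wages = $1,400.95 − $114.88 = $1,286.07
State income tax: $1,286.07 × 0.031 = $39.87
Federal tax withheld: $1,286.07 × 0.1744 = $224.29
State unemployment insurance (employee share): $1,400.95 × 0.0064 = $8.97
Medicare: $1,400.95 × 0.026 = $36.42
Paid family leave insurance: only $148,788.16 − $148,191.48 = $596.68 of this check is subject → $596.68 × 0.0098 = $5.85
Total deductions = $114.88 + $39.87 + $224.29 + $8.97 + $36.42 + $5.85 = $430.28
Net pay = $1,400.95 − $430.28 = $970.67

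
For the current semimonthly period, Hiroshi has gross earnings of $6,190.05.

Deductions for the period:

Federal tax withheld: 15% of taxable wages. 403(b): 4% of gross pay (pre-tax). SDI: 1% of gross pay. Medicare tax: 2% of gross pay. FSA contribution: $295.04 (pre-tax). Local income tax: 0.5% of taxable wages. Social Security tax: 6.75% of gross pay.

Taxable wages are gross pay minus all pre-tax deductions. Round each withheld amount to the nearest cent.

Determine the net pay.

403(b): $6,190.05 × 0.04 = $247.60
FSA contribution: $295.04
Pre-tax total = $247.60 + $295.04 = $542.64
Taxable wages = $6,190.05 − $542.64 = $5,647.41
Federal tax withheld: $5,647.41 × 0.15 = $847.11
Local income tax: $5,647.41 × 0.005 = $28.24
SDI: $6,190.05 × 0.01 = $61.90
Medicare tax: $6,190.05 × 0.02 = $123.80
Social Security tax: $6,190.05 × 0.0675 = $417.83
Total deductions = $247.60 + $295.04 + $847.11 + $28.24 + $61.90 + $123.80 + $417.83 = $2,021.52
Net pay = $6,190.05 − $2,021.52 = $4,168.53

$4,168.53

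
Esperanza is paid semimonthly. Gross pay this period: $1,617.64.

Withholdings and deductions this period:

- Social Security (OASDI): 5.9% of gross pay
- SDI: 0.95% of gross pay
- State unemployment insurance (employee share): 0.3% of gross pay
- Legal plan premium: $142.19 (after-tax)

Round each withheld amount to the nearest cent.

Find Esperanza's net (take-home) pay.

SDI: $1,617.64 × 0.0095 = $15.37
State unemployment insurance (employee share): $1,617.64 × 0.003 = $4.85
Social Security (OASDI): $1,617.64 × 0.059 = $95.44
Legal plan premium: $142.19
Total deductions = $15.37 + $4.85 + $95.44 + $142.19 = $257.85
Net pay = $1,617.64 − $257.85 = $1,359.79

$1,359.79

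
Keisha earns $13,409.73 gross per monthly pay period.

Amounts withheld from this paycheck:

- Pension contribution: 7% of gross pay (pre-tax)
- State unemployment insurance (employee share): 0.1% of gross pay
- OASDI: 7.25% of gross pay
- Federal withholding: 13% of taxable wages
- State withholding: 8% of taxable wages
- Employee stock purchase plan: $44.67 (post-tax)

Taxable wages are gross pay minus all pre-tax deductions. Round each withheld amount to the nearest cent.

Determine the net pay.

$8,821.84

Pension contribution: $13,409.73 × 0.07 = $938.68
Taxable wages = $13,409.73 − $938.68 = $12,471.05
State withholding: $12,471.05 × 0.08 = $997.68
Federal withholding: $12,471.05 × 0.13 = $1,621.24
State unemployment insurance (employee share): $13,409.73 × 0.001 = $13.41
OASDI: $13,409.73 × 0.0725 = $972.21
Employee stock purchase plan: $44.67
Total deductions = $938.68 + $997.68 + $1,621.24 + $13.41 + $972.21 + $44.67 = $4,587.89
Net pay = $13,409.73 − $4,587.89 = $8,821.84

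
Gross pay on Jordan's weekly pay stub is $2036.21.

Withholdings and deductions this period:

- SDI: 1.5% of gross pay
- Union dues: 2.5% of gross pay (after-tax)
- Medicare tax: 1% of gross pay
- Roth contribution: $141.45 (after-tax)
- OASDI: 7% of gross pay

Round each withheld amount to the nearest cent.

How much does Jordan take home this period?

OASDI: $2036.21 × 0.07 = $142.53
SDI: $2036.21 × 0.015 = $30.54
Medicare tax: $2036.21 × 0.01 = $20.36
Union dues: $2036.21 × 0.025 = $50.91
Roth contribution: $141.45
Total deductions = $142.53 + $30.54 + $20.36 + $50.91 + $141.45 = $385.79
Net pay = $2036.21 − $385.79 = $1650.42

$1650.42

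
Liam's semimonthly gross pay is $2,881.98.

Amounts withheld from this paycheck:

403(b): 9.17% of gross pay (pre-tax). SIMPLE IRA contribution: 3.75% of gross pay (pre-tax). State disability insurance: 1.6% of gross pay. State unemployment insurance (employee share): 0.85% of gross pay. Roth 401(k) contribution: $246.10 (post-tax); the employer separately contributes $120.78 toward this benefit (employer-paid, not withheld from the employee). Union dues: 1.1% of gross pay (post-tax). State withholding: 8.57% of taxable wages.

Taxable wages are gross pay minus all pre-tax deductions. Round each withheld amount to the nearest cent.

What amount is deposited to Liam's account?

$1,946.14

403(b): $2,881.98 × 0.0917 = $264.28
SIMPLE IRA contribution: $2,881.98 × 0.0375 = $108.07
Pre-tax total = $264.28 + $108.07 = $372.35
Taxable wages = $2,881.98 − $372.35 = $2,509.63
State withholding: $2,509.63 × 0.0857 = $215.08
State disability insurance: $2,881.98 × 0.016 = $46.11
State unemployment insurance (employee share): $2,881.98 × 0.0085 = $24.50
Union dues: $2,881.98 × 0.011 = $31.70
Roth 401(k) contribution: $246.10
(Employer's $120.78 toward Roth 401(k) contribution is not withheld from the employee.)
Total deductions = $264.28 + $108.07 + $215.08 + $46.11 + $24.50 + $31.70 + $246.10 = $935.84
Net pay = $2,881.98 − $935.84 = $1,946.14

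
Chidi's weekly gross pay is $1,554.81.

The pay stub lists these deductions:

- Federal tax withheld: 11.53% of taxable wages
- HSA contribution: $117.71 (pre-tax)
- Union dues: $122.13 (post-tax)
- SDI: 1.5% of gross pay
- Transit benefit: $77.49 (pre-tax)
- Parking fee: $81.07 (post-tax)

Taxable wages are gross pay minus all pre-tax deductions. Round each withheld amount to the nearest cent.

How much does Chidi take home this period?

$976.33

Transit benefit: $77.49
HSA contribution: $117.71
Pre-tax total = $77.49 + $117.71 = $195.20
Taxable wages = $1,554.81 − $195.20 = $1,359.61
Federal tax withheld: $1,359.61 × 0.1153 = $156.76
SDI: $1,554.81 × 0.015 = $23.32
Parking fee: $81.07
Union dues: $122.13
Total deductions = $77.49 + $117.71 + $156.76 + $23.32 + $81.07 + $122.13 = $578.48
Net pay = $1,554.81 − $578.48 = $976.33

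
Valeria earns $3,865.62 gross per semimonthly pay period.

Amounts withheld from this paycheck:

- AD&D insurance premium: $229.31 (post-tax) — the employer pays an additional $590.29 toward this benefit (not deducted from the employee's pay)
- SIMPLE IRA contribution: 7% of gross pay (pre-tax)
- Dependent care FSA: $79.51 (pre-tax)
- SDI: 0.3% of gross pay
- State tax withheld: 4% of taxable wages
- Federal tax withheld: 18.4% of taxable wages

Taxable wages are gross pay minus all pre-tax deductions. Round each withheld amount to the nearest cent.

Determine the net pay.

$2,487.13

Dependent care FSA: $79.51
SIMPLE IRA contribution: $3,865.62 × 0.07 = $270.59
Pre-tax total = $79.51 + $270.59 = $350.10
Taxable wages = $3,865.62 − $350.10 = $3,515.52
Federal tax withheld: $3,515.52 × 0.184 = $646.86
State tax withheld: $3,515.52 × 0.04 = $140.62
SDI: $3,865.62 × 0.003 = $11.60
AD&D insurance premium: $229.31
(Employer's $590.29 toward AD&D insurance premium is not withheld from the employee.)
Total deductions = $79.51 + $270.59 + $646.86 + $140.62 + $11.60 + $229.31 = $1,378.49
Net pay = $3,865.62 − $1,378.49 = $2,487.13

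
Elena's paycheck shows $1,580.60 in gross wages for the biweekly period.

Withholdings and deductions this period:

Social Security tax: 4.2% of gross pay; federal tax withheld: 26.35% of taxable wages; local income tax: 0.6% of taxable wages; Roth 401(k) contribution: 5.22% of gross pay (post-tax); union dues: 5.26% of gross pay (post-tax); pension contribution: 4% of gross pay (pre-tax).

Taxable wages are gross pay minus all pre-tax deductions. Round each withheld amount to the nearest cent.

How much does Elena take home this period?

$876.41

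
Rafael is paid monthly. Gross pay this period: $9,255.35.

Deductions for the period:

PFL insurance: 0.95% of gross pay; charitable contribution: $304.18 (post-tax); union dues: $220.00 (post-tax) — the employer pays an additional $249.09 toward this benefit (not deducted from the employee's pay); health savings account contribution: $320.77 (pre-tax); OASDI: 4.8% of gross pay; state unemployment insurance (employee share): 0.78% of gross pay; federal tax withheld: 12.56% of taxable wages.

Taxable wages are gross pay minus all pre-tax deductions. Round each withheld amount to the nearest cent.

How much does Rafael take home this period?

$6,683.84

Health savings account contribution: $320.77
Taxable wages = $9,255.35 − $320.77 = $8,934.58
Federal tax withheld: $8,934.58 × 0.1256 = $1,122.18
State unemployment insurance (employee share): $9,255.35 × 0.0078 = $72.19
OASDI: $9,255.35 × 0.048 = $444.26
PFL insurance: $9,255.35 × 0.0095 = $87.93
Charitable contribution: $304.18
Union dues: $220.00
(Employer's $249.09 toward union dues is not withheld from the employee.)
Total deductions = $320.77 + $1,122.18 + $72.19 + $444.26 + $87.93 + $304.18 + $220.00 = $2,571.51
Net pay = $9,255.35 − $2,571.51 = $6,683.84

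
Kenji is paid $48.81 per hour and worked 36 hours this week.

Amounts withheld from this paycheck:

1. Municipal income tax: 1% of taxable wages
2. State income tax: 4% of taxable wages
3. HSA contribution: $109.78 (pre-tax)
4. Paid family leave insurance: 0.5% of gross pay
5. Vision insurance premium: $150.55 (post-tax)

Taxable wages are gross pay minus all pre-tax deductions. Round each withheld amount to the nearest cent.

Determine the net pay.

$1,405.67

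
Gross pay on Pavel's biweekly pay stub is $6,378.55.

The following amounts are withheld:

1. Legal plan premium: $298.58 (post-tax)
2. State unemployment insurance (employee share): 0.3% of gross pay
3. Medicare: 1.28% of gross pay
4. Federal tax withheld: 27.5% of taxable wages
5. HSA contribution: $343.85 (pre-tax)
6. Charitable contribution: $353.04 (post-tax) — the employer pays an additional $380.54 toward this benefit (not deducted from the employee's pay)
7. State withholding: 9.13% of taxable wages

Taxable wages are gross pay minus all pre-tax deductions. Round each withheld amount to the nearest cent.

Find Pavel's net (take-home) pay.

HSA contribution: $343.85
Taxable wages = $6,378.55 − $343.85 = $6,034.70
Federal tax withheld: $6,034.70 × 0.275 = $1,659.54
State withholding: $6,034.70 × 0.0913 = $550.97
Medicare: $6,378.55 × 0.0128 = $81.65
State unemployment insurance (employee share): $6,378.55 × 0.003 = $19.14
Legal plan premium: $298.58
Charitable contribution: $353.04
(Employer's $380.54 toward charitable contribution is not withheld from the employee.)
Total deductions = $343.85 + $1,659.54 + $550.97 + $81.65 + $19.14 + $298.58 + $353.04 = $3,306.77
Net pay = $6,378.55 − $3,306.77 = $3,071.78

$3,071.78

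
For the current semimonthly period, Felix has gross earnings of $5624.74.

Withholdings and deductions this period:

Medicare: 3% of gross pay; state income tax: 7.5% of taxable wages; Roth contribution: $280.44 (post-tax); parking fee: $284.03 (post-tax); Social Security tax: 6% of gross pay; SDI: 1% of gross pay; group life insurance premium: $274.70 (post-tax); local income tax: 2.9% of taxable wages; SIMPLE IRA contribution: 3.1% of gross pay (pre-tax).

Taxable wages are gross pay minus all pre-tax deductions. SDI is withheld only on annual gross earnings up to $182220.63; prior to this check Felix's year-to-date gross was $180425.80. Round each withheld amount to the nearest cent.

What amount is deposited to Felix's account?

SIMPLE IRA contribution: $5624.74 × 0.031 = $174.37
Taxable wages = $5624.74 − $174.37 = $5450.37
State income tax: $5450.37 × 0.075 = $408.78
Local income tax: $5450.37 × 0.029 = $158.06
SDI: only $182220.63 − $180425.80 = $1794.83 of this check is subject → $1794.83 × 0.01 = $17.95
Social Security tax: $5624.74 × 0.06 = $337.48
Medicare: $5624.74 × 0.03 = $168.74
Roth contribution: $280.44
Group life insurance premium: $274.70
Parking fee: $284.03
Total deductions = $174.37 + $408.78 + $158.06 + $17.95 + $337.48 + $168.74 + $280.44 + $274.70 + $284.03 = $2104.55
Net pay = $5624.74 − $2104.55 = $3520.19

$3520.19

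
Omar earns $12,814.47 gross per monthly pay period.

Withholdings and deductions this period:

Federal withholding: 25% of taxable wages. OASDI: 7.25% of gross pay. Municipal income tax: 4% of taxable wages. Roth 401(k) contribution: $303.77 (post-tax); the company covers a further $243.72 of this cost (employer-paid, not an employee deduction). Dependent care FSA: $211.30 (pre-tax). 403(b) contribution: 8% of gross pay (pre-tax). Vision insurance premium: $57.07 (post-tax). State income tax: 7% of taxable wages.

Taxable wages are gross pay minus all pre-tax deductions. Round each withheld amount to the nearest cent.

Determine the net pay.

Dependent care FSA: $211.30
403(b) contribution: $12,814.47 × 0.08 = $1,025.16
Pre-tax total = $211.30 + $1,025.16 = $1,236.46
Taxable wages = $12,814.47 − $1,236.46 = $11,578.01
State income tax: $11,578.01 × 0.07 = $810.46
Municipal income tax: $11,578.01 × 0.04 = $463.12
Federal withholding: $11,578.01 × 0.25 = $2,894.50
OASDI: $12,814.47 × 0.0725 = $929.05
Vision insurance premium: $57.07
Roth 401(k) contribution: $303.77
(Employer's $243.72 toward Roth 401(k) contribution is not withheld from the employee.)
Total deductions = $211.30 + $1,025.16 + $810.46 + $463.12 + $2,894.50 + $929.05 + $57.07 + $303.77 = $6,694.43
Net pay = $12,814.47 − $6,694.43 = $6,120.04

$6,120.04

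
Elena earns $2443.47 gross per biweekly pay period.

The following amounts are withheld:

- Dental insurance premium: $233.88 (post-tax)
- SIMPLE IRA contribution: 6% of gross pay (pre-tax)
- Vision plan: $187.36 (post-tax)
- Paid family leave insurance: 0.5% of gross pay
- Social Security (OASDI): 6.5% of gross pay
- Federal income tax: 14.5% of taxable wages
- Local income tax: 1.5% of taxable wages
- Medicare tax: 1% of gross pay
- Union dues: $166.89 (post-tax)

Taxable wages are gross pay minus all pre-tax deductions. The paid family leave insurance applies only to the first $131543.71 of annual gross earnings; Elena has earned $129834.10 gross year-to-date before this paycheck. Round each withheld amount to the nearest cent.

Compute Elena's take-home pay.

SIMPLE IRA contribution: $2443.47 × 0.06 = $146.61
Taxable wages = $2443.47 − $146.61 = $2296.86
Local income tax: $2296.86 × 0.015 = $34.45
Federal income tax: $2296.86 × 0.145 = $333.04
Social Security (OASDI): $2443.47 × 0.065 = $158.83
Paid family leave insurance: only $131543.71 − $129834.10 = $1709.61 of this check is subject → $1709.61 × 0.005 = $8.55
Medicare tax: $2443.47 × 0.01 = $24.43
Dental insurance premium: $233.88
Vision plan: $187.36
Union dues: $166.89
Total deductions = $146.61 + $34.45 + $333.04 + $158.83 + $8.55 + $24.43 + $233.88 + $187.36 + $166.89 = $1294.04
Net pay = $2443.47 − $1294.04 = $1149.43

$1149.43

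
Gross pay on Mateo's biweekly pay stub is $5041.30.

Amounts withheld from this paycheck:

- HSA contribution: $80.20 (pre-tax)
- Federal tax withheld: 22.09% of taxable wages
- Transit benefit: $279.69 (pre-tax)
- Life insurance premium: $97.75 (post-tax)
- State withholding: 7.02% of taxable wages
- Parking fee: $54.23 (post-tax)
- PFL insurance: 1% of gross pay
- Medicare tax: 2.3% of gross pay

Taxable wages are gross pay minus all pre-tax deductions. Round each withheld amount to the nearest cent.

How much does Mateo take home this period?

HSA contribution: $80.20
Transit benefit: $279.69
Pre-tax total = $80.20 + $279.69 = $359.89
Taxable wages = $5041.30 − $359.89 = $4681.41
State withholding: $4681.41 × 0.0702 = $328.63
Federal tax withheld: $4681.41 × 0.2209 = $1034.12
Medicare tax: $5041.30 × 0.023 = $115.95
PFL insurance: $5041.30 × 0.01 = $50.41
Parking fee: $54.23
Life insurance premium: $97.75
Total deductions = $80.20 + $279.69 + $328.63 + $1034.12 + $115.95 + $50.41 + $54.23 + $97.75 = $2040.98
Net pay = $5041.30 − $2040.98 = $3000.32

$3000.32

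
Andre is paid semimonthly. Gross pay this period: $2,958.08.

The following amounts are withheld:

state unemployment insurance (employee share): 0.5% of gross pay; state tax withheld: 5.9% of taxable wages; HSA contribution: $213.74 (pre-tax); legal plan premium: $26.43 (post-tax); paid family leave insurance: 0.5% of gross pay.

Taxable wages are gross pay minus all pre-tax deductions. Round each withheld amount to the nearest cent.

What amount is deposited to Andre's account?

$2,526.41

HSA contribution: $213.74
Taxable wages = $2,958.08 − $213.74 = $2,744.34
State tax withheld: $2,744.34 × 0.059 = $161.92
State unemployment insurance (employee share): $2,958.08 × 0.005 = $14.79
Paid family leave insurance: $2,958.08 × 0.005 = $14.79
Legal plan premium: $26.43
Total deductions = $213.74 + $161.92 + $14.79 + $14.79 + $26.43 = $431.67
Net pay = $2,958.08 − $431.67 = $2,526.41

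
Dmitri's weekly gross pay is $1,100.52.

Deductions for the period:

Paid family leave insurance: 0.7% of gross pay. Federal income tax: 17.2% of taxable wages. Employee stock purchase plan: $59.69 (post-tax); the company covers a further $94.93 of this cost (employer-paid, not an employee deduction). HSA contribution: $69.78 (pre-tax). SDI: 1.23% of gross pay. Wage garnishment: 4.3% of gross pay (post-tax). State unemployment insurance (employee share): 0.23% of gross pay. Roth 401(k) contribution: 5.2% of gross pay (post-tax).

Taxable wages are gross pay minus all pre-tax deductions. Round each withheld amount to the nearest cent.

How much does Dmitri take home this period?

HSA contribution: $69.78
Taxable wages = $1,100.52 − $69.78 = $1,030.74
Federal income tax: $1,030.74 × 0.172 = $177.29
State unemployment insurance (employee share): $1,100.52 × 0.0023 = $2.53
Paid family leave insurance: $1,100.52 × 0.007 = $7.70
SDI: $1,100.52 × 0.0123 = $13.54
Wage garnishment: $1,100.52 × 0.043 = $47.32
Employee stock purchase plan: $59.69
Roth 401(k) contribution: $1,100.52 × 0.052 = $57.23
(Employer's $94.93 toward employee stock purchase plan is not withheld from the employee.)
Total deductions = $69.78 + $177.29 + $2.53 + $7.70 + $13.54 + $47.32 + $59.69 + $57.23 = $435.08
Net pay = $1,100.52 − $435.08 = $665.44

$665.44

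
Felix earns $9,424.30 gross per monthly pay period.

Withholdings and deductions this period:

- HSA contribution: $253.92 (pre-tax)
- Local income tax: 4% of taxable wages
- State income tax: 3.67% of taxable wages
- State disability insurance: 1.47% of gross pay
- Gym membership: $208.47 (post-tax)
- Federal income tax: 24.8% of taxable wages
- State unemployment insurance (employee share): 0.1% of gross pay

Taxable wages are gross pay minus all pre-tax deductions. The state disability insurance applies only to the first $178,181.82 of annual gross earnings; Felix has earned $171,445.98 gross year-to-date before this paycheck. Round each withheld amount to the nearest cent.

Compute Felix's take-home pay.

$5,875.85

HSA contribution: $253.92
Taxable wages = $9,424.30 − $253.92 = $9,170.38
Local income tax: $9,170.38 × 0.04 = $366.82
Federal income tax: $9,170.38 × 0.248 = $2,274.25
State income tax: $9,170.38 × 0.0367 = $336.55
State unemployment insurance (employee share): $9,424.30 × 0.001 = $9.42
State disability insurance: only $178,181.82 − $171,445.98 = $6,735.84 of this check is subject → $6,735.84 × 0.0147 = $99.02
Gym membership: $208.47
Total deductions = $253.92 + $366.82 + $2,274.25 + $336.55 + $9.42 + $99.02 + $208.47 = $3,548.45
Net pay = $9,424.30 − $3,548.45 = $5,875.85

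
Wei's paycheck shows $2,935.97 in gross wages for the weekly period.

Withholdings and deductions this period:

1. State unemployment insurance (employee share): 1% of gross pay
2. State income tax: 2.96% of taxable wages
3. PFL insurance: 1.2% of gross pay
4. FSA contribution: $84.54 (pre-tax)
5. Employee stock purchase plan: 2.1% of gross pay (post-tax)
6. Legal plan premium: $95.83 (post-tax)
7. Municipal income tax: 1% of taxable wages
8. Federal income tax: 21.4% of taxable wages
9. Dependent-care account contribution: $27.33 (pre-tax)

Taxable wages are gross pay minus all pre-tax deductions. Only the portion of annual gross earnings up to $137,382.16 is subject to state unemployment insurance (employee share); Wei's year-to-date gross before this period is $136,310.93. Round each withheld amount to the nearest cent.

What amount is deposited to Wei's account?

FSA contribution: $84.54
Dependent-care account contribution: $27.33
Pre-tax total = $84.54 + $27.33 = $111.87
Taxable wages = $2,935.97 − $111.87 = $2,824.10
Federal income tax: $2,824.10 × 0.214 = $604.36
Municipal income tax: $2,824.10 × 0.01 = $28.24
State income tax: $2,824.10 × 0.0296 = $83.59
State unemployment insurance (employee share): only $137,382.16 − $136,310.93 = $1,071.23 of this check is subject → $1,071.23 × 0.01 = $10.71
PFL insurance: $2,935.97 × 0.012 = $35.23
Employee stock purchase plan: $2,935.97 × 0.021 = $61.66
Legal plan premium: $95.83
Total deductions = $84.54 + $27.33 + $604.36 + $28.24 + $83.59 + $10.71 + $35.23 + $61.66 + $95.83 = $1,031.49
Net pay = $2,935.97 − $1,031.49 = $1,904.48

$1,904.48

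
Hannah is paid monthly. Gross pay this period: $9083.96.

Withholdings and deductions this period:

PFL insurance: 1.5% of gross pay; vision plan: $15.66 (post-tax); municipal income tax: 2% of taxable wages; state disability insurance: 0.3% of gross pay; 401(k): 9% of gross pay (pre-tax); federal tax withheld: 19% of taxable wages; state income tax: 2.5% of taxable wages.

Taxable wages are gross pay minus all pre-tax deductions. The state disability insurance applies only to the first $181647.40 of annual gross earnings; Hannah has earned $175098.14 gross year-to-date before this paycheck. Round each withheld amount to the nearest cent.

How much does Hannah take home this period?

$6152.22

401(k): $9083.96 × 0.09 = $817.56
Taxable wages = $9083.96 − $817.56 = $8266.40
State income tax: $8266.40 × 0.025 = $206.66
Municipal income tax: $8266.40 × 0.02 = $165.33
Federal tax withheld: $8266.40 × 0.19 = $1570.62
PFL insurance: $9083.96 × 0.015 = $136.26
State disability insurance: only $181647.40 − $175098.14 = $6549.26 of this check is subject → $6549.26 × 0.003 = $19.65
Vision plan: $15.66
Total deductions = $817.56 + $206.66 + $165.33 + $1570.62 + $136.26 + $19.65 + $15.66 = $2931.74
Net pay = $9083.96 − $2931.74 = $6152.22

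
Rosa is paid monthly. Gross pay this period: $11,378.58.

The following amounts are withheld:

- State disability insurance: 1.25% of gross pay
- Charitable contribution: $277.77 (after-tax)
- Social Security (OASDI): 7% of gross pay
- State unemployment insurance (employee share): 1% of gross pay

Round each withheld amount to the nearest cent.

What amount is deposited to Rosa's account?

State disability insurance: $11,378.58 × 0.0125 = $142.23
State unemployment insurance (employee share): $11,378.58 × 0.01 = $113.79
Social Security (OASDI): $11,378.58 × 0.07 = $796.50
Charitable contribution: $277.77
Total deductions = $142.23 + $113.79 + $796.50 + $277.77 = $1,330.29
Net pay = $11,378.58 − $1,330.29 = $10,048.29

$10,048.29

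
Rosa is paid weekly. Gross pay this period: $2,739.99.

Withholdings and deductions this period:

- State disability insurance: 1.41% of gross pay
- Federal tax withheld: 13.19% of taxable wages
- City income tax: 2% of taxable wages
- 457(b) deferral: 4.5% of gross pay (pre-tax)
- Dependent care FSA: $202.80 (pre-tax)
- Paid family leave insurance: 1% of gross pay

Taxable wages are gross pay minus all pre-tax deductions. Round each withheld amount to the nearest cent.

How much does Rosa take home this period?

$1,981.19

Dependent care FSA: $202.80
457(b) deferral: $2,739.99 × 0.045 = $123.30
Pre-tax total = $202.80 + $123.30 = $326.10
Taxable wages = $2,739.99 − $326.10 = $2,413.89
City income tax: $2,413.89 × 0.02 = $48.28
Federal tax withheld: $2,413.89 × 0.1319 = $318.39
Paid family leave insurance: $2,739.99 × 0.01 = $27.40
State disability insurance: $2,739.99 × 0.0141 = $38.63
Total deductions = $202.80 + $123.30 + $48.28 + $318.39 + $27.40 + $38.63 = $758.80
Net pay = $2,739.99 − $758.80 = $1,981.19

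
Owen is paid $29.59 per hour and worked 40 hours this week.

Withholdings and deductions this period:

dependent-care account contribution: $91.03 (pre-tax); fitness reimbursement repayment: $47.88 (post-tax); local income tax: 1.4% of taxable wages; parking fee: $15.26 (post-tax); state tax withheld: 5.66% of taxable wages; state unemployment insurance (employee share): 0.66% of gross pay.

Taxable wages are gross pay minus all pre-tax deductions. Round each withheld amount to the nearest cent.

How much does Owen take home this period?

$944.48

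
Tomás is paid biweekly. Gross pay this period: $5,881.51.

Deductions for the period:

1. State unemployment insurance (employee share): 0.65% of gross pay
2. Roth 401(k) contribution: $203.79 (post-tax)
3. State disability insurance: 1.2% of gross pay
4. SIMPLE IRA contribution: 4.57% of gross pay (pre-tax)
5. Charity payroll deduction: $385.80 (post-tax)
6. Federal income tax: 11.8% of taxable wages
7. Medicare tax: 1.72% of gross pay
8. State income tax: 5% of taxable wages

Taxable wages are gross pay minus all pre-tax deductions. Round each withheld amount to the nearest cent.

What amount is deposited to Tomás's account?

SIMPLE IRA contribution: $5,881.51 × 0.0457 = $268.79
Taxable wages = $5,881.51 − $268.79 = $5,612.72
Federal income tax: $5,612.72 × 0.118 = $662.30
State income tax: $5,612.72 × 0.05 = $280.64
Medicare tax: $5,881.51 × 0.0172 = $101.16
State unemployment insurance (employee share): $5,881.51 × 0.0065 = $38.23
State disability insurance: $5,881.51 × 0.012 = $70.58
Roth 401(k) contribution: $203.79
Charity payroll deduction: $385.80
Total deductions = $268.79 + $662.30 + $280.64 + $101.16 + $38.23 + $70.58 + $203.79 + $385.80 = $2,011.29
Net pay = $5,881.51 − $2,011.29 = $3,870.22

$3,870.22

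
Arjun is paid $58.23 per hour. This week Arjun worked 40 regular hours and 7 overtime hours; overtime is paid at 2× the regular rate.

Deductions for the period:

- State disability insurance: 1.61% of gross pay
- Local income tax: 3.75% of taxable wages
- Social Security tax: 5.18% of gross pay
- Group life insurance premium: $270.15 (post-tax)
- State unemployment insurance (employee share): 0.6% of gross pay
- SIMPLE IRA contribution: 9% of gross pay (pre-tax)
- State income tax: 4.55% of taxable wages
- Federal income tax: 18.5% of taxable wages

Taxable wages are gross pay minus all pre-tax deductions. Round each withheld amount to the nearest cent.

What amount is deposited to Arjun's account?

Regular pay: 40 × $58.23 = $2,329.20
Overtime pay: 7 × $58.23 × 2 = $815.22
Gross pay = $2,329.20 + $815.22 = $3,144.42
SIMPLE IRA contribution: $3,144.42 × 0.09 = $283.00
Taxable wages = $3,144.42 − $283.00 = $2,861.42
Local income tax: $2,861.42 × 0.0375 = $107.30
Federal income tax: $2,861.42 × 0.185 = $529.36
State income tax: $2,861.42 × 0.0455 = $130.19
State unemployment insurance (employee share): $3,144.42 × 0.006 = $18.87
State disability insurance: $3,144.42 × 0.0161 = $50.63
Social Security tax: $3,144.42 × 0.0518 = $162.88
Group life insurance premium: $270.15
Total deductions = $283.00 + $107.30 + $529.36 + $130.19 + $18.87 + $50.63 + $162.88 + $270.15 = $1,552.38
Net pay = $3,144.42 − $1,552.38 = $1,592.04

$1,592.04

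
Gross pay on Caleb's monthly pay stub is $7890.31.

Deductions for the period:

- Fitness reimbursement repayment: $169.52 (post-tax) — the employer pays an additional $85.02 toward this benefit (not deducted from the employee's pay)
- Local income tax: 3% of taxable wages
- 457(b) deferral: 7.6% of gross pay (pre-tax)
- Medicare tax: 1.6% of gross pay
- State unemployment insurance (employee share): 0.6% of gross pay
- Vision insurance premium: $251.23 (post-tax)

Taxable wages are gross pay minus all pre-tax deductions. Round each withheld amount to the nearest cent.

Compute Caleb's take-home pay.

457(b) deferral: $7890.31 × 0.076 = $599.66
Taxable wages = $7890.31 − $599.66 = $7290.65
Local income tax: $7290.65 × 0.03 = $218.72
State unemployment insurance (employee share): $7890.31 × 0.006 = $47.34
Medicare tax: $7890.31 × 0.016 = $126.24
Vision insurance premium: $251.23
Fitness reimbursement repayment: $169.52
(Employer's $85.02 toward fitness reimbursement repayment is not withheld from the employee.)
Total deductions = $599.66 + $218.72 + $47.34 + $126.24 + $251.23 + $169.52 = $1412.71
Net pay = $7890.31 − $1412.71 = $6477.60

$6477.60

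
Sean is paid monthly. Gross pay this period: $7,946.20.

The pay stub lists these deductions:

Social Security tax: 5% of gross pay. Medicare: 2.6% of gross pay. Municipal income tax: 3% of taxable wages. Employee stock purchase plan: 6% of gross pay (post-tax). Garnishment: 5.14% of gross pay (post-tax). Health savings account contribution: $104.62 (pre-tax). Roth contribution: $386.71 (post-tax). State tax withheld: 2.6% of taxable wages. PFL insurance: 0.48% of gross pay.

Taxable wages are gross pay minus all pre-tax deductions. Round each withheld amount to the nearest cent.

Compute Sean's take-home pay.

Health savings account contribution: $104.62
Taxable wages = $7,946.20 − $104.62 = $7,841.58
Municipal income tax: $7,841.58 × 0.03 = $235.25
State tax withheld: $7,841.58 × 0.026 = $203.88
PFL insurance: $7,946.20 × 0.0048 = $38.14
Social Security tax: $7,946.20 × 0.05 = $397.31
Medicare: $7,946.20 × 0.026 = $206.60
Employee stock purchase plan: $7,946.20 × 0.06 = $476.77
Roth contribution: $386.71
Garnishment: $7,946.20 × 0.0514 = $408.43
Total deductions = $104.62 + $235.25 + $203.88 + $38.14 + $397.31 + $206.60 + $476.77 + $386.71 + $408.43 = $2,457.71
Net pay = $7,946.20 − $2,457.71 = $5,488.49

$5,488.49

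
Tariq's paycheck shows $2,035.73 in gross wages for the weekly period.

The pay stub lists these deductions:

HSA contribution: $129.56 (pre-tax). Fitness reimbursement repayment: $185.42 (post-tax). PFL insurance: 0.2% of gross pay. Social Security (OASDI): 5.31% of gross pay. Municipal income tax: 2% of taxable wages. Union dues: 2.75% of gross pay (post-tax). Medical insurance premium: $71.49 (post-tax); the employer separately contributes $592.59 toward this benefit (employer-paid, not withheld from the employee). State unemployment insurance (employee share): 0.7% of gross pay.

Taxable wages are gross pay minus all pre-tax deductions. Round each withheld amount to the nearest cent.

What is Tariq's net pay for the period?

HSA contribution: $129.56
Taxable wages = $2,035.73 − $129.56 = $1,906.17
Municipal income tax: $1,906.17 × 0.02 = $38.12
State unemployment insurance (employee share): $2,035.73 × 0.007 = $14.25
PFL insurance: $2,035.73 × 0.002 = $4.07
Social Security (OASDI): $2,035.73 × 0.0531 = $108.10
Fitness reimbursement repayment: $185.42
Medical insurance premium: $71.49
Union dues: $2,035.73 × 0.0275 = $55.98
(Employer's $592.59 toward medical insurance premium is not withheld from the employee.)
Total deductions = $129.56 + $38.12 + $14.25 + $4.07 + $108.10 + $185.42 + $71.49 + $55.98 = $606.99
Net pay = $2,035.73 − $606.99 = $1,428.74

$1,428.74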